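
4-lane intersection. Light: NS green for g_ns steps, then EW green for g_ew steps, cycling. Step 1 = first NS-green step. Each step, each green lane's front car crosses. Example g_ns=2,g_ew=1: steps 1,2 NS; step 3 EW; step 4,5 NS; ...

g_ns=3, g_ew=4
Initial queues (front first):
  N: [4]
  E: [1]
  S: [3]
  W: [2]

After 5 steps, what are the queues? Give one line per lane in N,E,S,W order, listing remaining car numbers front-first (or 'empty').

Step 1 [NS]: N:car4-GO,E:wait,S:car3-GO,W:wait | queues: N=0 E=1 S=0 W=1
Step 2 [NS]: N:empty,E:wait,S:empty,W:wait | queues: N=0 E=1 S=0 W=1
Step 3 [NS]: N:empty,E:wait,S:empty,W:wait | queues: N=0 E=1 S=0 W=1
Step 4 [EW]: N:wait,E:car1-GO,S:wait,W:car2-GO | queues: N=0 E=0 S=0 W=0

N: empty
E: empty
S: empty
W: empty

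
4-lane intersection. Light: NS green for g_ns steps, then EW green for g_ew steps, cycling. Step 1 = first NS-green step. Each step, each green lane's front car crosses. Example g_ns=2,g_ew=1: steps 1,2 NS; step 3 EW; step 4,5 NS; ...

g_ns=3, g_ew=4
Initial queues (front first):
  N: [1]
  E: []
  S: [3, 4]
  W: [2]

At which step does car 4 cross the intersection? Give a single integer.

Step 1 [NS]: N:car1-GO,E:wait,S:car3-GO,W:wait | queues: N=0 E=0 S=1 W=1
Step 2 [NS]: N:empty,E:wait,S:car4-GO,W:wait | queues: N=0 E=0 S=0 W=1
Step 3 [NS]: N:empty,E:wait,S:empty,W:wait | queues: N=0 E=0 S=0 W=1
Step 4 [EW]: N:wait,E:empty,S:wait,W:car2-GO | queues: N=0 E=0 S=0 W=0
Car 4 crosses at step 2

2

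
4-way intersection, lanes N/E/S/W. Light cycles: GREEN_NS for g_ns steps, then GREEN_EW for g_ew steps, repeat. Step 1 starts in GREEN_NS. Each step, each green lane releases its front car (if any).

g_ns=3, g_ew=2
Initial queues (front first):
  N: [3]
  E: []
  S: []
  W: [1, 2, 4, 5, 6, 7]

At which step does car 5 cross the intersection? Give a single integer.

Step 1 [NS]: N:car3-GO,E:wait,S:empty,W:wait | queues: N=0 E=0 S=0 W=6
Step 2 [NS]: N:empty,E:wait,S:empty,W:wait | queues: N=0 E=0 S=0 W=6
Step 3 [NS]: N:empty,E:wait,S:empty,W:wait | queues: N=0 E=0 S=0 W=6
Step 4 [EW]: N:wait,E:empty,S:wait,W:car1-GO | queues: N=0 E=0 S=0 W=5
Step 5 [EW]: N:wait,E:empty,S:wait,W:car2-GO | queues: N=0 E=0 S=0 W=4
Step 6 [NS]: N:empty,E:wait,S:empty,W:wait | queues: N=0 E=0 S=0 W=4
Step 7 [NS]: N:empty,E:wait,S:empty,W:wait | queues: N=0 E=0 S=0 W=4
Step 8 [NS]: N:empty,E:wait,S:empty,W:wait | queues: N=0 E=0 S=0 W=4
Step 9 [EW]: N:wait,E:empty,S:wait,W:car4-GO | queues: N=0 E=0 S=0 W=3
Step 10 [EW]: N:wait,E:empty,S:wait,W:car5-GO | queues: N=0 E=0 S=0 W=2
Step 11 [NS]: N:empty,E:wait,S:empty,W:wait | queues: N=0 E=0 S=0 W=2
Step 12 [NS]: N:empty,E:wait,S:empty,W:wait | queues: N=0 E=0 S=0 W=2
Step 13 [NS]: N:empty,E:wait,S:empty,W:wait | queues: N=0 E=0 S=0 W=2
Step 14 [EW]: N:wait,E:empty,S:wait,W:car6-GO | queues: N=0 E=0 S=0 W=1
Step 15 [EW]: N:wait,E:empty,S:wait,W:car7-GO | queues: N=0 E=0 S=0 W=0
Car 5 crosses at step 10

10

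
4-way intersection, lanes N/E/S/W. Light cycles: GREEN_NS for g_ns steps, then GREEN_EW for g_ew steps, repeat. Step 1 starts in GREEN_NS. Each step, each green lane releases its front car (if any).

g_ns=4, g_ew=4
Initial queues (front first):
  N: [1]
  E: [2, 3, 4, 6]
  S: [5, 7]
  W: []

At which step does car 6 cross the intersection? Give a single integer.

Step 1 [NS]: N:car1-GO,E:wait,S:car5-GO,W:wait | queues: N=0 E=4 S=1 W=0
Step 2 [NS]: N:empty,E:wait,S:car7-GO,W:wait | queues: N=0 E=4 S=0 W=0
Step 3 [NS]: N:empty,E:wait,S:empty,W:wait | queues: N=0 E=4 S=0 W=0
Step 4 [NS]: N:empty,E:wait,S:empty,W:wait | queues: N=0 E=4 S=0 W=0
Step 5 [EW]: N:wait,E:car2-GO,S:wait,W:empty | queues: N=0 E=3 S=0 W=0
Step 6 [EW]: N:wait,E:car3-GO,S:wait,W:empty | queues: N=0 E=2 S=0 W=0
Step 7 [EW]: N:wait,E:car4-GO,S:wait,W:empty | queues: N=0 E=1 S=0 W=0
Step 8 [EW]: N:wait,E:car6-GO,S:wait,W:empty | queues: N=0 E=0 S=0 W=0
Car 6 crosses at step 8

8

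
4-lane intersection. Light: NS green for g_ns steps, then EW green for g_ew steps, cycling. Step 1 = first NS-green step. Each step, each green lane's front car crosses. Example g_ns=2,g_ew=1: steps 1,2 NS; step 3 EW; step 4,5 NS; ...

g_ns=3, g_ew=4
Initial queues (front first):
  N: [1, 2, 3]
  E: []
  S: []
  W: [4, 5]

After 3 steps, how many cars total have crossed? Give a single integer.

Answer: 3

Derivation:
Step 1 [NS]: N:car1-GO,E:wait,S:empty,W:wait | queues: N=2 E=0 S=0 W=2
Step 2 [NS]: N:car2-GO,E:wait,S:empty,W:wait | queues: N=1 E=0 S=0 W=2
Step 3 [NS]: N:car3-GO,E:wait,S:empty,W:wait | queues: N=0 E=0 S=0 W=2
Cars crossed by step 3: 3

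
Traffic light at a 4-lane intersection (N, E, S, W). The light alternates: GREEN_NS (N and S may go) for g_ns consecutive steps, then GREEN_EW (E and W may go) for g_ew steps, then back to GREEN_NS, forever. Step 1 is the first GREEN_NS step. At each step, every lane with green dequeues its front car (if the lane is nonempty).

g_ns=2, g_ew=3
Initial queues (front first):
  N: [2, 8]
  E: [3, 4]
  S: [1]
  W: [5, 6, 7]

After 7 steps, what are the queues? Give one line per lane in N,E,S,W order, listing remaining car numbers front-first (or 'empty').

Step 1 [NS]: N:car2-GO,E:wait,S:car1-GO,W:wait | queues: N=1 E=2 S=0 W=3
Step 2 [NS]: N:car8-GO,E:wait,S:empty,W:wait | queues: N=0 E=2 S=0 W=3
Step 3 [EW]: N:wait,E:car3-GO,S:wait,W:car5-GO | queues: N=0 E=1 S=0 W=2
Step 4 [EW]: N:wait,E:car4-GO,S:wait,W:car6-GO | queues: N=0 E=0 S=0 W=1
Step 5 [EW]: N:wait,E:empty,S:wait,W:car7-GO | queues: N=0 E=0 S=0 W=0

N: empty
E: empty
S: empty
W: empty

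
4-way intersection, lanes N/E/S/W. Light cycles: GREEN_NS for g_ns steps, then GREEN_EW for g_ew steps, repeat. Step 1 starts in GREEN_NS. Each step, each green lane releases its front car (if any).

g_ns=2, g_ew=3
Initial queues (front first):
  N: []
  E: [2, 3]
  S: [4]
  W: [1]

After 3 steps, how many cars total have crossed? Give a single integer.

Answer: 3

Derivation:
Step 1 [NS]: N:empty,E:wait,S:car4-GO,W:wait | queues: N=0 E=2 S=0 W=1
Step 2 [NS]: N:empty,E:wait,S:empty,W:wait | queues: N=0 E=2 S=0 W=1
Step 3 [EW]: N:wait,E:car2-GO,S:wait,W:car1-GO | queues: N=0 E=1 S=0 W=0
Cars crossed by step 3: 3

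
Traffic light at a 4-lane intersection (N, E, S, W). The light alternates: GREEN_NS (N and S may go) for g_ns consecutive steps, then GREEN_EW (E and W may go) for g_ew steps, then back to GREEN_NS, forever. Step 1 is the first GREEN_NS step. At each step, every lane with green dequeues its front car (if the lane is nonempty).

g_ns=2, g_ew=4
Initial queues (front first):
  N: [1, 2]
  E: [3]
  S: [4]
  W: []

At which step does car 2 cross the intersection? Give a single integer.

Step 1 [NS]: N:car1-GO,E:wait,S:car4-GO,W:wait | queues: N=1 E=1 S=0 W=0
Step 2 [NS]: N:car2-GO,E:wait,S:empty,W:wait | queues: N=0 E=1 S=0 W=0
Step 3 [EW]: N:wait,E:car3-GO,S:wait,W:empty | queues: N=0 E=0 S=0 W=0
Car 2 crosses at step 2

2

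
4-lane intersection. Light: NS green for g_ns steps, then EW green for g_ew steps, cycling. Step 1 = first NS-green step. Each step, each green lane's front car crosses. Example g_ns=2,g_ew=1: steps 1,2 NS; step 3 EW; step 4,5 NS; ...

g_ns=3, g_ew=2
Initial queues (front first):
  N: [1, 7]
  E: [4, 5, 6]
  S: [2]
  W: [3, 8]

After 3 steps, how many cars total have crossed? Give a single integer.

Answer: 3

Derivation:
Step 1 [NS]: N:car1-GO,E:wait,S:car2-GO,W:wait | queues: N=1 E=3 S=0 W=2
Step 2 [NS]: N:car7-GO,E:wait,S:empty,W:wait | queues: N=0 E=3 S=0 W=2
Step 3 [NS]: N:empty,E:wait,S:empty,W:wait | queues: N=0 E=3 S=0 W=2
Cars crossed by step 3: 3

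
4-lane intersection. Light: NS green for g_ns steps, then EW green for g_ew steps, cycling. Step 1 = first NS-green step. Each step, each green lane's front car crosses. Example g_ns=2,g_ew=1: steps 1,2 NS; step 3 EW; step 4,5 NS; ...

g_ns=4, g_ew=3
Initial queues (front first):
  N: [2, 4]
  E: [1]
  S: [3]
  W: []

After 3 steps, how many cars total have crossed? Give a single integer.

Answer: 3

Derivation:
Step 1 [NS]: N:car2-GO,E:wait,S:car3-GO,W:wait | queues: N=1 E=1 S=0 W=0
Step 2 [NS]: N:car4-GO,E:wait,S:empty,W:wait | queues: N=0 E=1 S=0 W=0
Step 3 [NS]: N:empty,E:wait,S:empty,W:wait | queues: N=0 E=1 S=0 W=0
Cars crossed by step 3: 3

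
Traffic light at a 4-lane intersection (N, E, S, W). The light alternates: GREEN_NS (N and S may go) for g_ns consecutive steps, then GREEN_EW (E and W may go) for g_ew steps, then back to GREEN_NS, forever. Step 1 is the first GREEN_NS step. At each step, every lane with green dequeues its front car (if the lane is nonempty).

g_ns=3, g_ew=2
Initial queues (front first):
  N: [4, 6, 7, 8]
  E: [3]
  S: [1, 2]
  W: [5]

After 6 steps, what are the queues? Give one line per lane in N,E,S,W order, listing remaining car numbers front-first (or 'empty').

Step 1 [NS]: N:car4-GO,E:wait,S:car1-GO,W:wait | queues: N=3 E=1 S=1 W=1
Step 2 [NS]: N:car6-GO,E:wait,S:car2-GO,W:wait | queues: N=2 E=1 S=0 W=1
Step 3 [NS]: N:car7-GO,E:wait,S:empty,W:wait | queues: N=1 E=1 S=0 W=1
Step 4 [EW]: N:wait,E:car3-GO,S:wait,W:car5-GO | queues: N=1 E=0 S=0 W=0
Step 5 [EW]: N:wait,E:empty,S:wait,W:empty | queues: N=1 E=0 S=0 W=0
Step 6 [NS]: N:car8-GO,E:wait,S:empty,W:wait | queues: N=0 E=0 S=0 W=0

N: empty
E: empty
S: empty
W: empty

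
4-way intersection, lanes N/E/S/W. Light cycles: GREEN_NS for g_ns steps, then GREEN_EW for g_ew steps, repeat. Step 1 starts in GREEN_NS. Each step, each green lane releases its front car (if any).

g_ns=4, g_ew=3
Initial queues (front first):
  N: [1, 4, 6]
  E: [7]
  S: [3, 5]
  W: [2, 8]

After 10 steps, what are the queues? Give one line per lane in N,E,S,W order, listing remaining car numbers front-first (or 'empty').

Step 1 [NS]: N:car1-GO,E:wait,S:car3-GO,W:wait | queues: N=2 E=1 S=1 W=2
Step 2 [NS]: N:car4-GO,E:wait,S:car5-GO,W:wait | queues: N=1 E=1 S=0 W=2
Step 3 [NS]: N:car6-GO,E:wait,S:empty,W:wait | queues: N=0 E=1 S=0 W=2
Step 4 [NS]: N:empty,E:wait,S:empty,W:wait | queues: N=0 E=1 S=0 W=2
Step 5 [EW]: N:wait,E:car7-GO,S:wait,W:car2-GO | queues: N=0 E=0 S=0 W=1
Step 6 [EW]: N:wait,E:empty,S:wait,W:car8-GO | queues: N=0 E=0 S=0 W=0

N: empty
E: empty
S: empty
W: empty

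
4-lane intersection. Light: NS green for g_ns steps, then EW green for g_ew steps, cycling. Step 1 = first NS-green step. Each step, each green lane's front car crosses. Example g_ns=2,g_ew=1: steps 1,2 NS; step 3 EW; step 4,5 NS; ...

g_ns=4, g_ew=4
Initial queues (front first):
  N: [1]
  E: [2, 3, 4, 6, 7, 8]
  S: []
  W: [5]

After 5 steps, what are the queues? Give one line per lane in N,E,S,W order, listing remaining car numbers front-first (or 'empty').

Step 1 [NS]: N:car1-GO,E:wait,S:empty,W:wait | queues: N=0 E=6 S=0 W=1
Step 2 [NS]: N:empty,E:wait,S:empty,W:wait | queues: N=0 E=6 S=0 W=1
Step 3 [NS]: N:empty,E:wait,S:empty,W:wait | queues: N=0 E=6 S=0 W=1
Step 4 [NS]: N:empty,E:wait,S:empty,W:wait | queues: N=0 E=6 S=0 W=1
Step 5 [EW]: N:wait,E:car2-GO,S:wait,W:car5-GO | queues: N=0 E=5 S=0 W=0

N: empty
E: 3 4 6 7 8
S: empty
W: empty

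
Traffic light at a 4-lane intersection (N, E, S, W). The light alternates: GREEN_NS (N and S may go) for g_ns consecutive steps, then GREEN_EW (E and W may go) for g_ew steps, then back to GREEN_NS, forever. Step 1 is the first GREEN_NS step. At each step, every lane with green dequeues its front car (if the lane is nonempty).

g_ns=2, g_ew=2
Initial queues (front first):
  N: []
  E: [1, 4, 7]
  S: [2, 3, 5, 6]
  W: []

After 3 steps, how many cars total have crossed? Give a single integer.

Answer: 3

Derivation:
Step 1 [NS]: N:empty,E:wait,S:car2-GO,W:wait | queues: N=0 E=3 S=3 W=0
Step 2 [NS]: N:empty,E:wait,S:car3-GO,W:wait | queues: N=0 E=3 S=2 W=0
Step 3 [EW]: N:wait,E:car1-GO,S:wait,W:empty | queues: N=0 E=2 S=2 W=0
Cars crossed by step 3: 3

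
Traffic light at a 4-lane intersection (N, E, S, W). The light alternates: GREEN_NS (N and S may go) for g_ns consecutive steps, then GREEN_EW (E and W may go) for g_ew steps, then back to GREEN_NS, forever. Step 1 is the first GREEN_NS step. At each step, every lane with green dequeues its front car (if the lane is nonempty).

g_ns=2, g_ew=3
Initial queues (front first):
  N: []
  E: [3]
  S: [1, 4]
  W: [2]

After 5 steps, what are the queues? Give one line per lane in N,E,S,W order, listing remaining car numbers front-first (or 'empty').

Step 1 [NS]: N:empty,E:wait,S:car1-GO,W:wait | queues: N=0 E=1 S=1 W=1
Step 2 [NS]: N:empty,E:wait,S:car4-GO,W:wait | queues: N=0 E=1 S=0 W=1
Step 3 [EW]: N:wait,E:car3-GO,S:wait,W:car2-GO | queues: N=0 E=0 S=0 W=0

N: empty
E: empty
S: empty
W: empty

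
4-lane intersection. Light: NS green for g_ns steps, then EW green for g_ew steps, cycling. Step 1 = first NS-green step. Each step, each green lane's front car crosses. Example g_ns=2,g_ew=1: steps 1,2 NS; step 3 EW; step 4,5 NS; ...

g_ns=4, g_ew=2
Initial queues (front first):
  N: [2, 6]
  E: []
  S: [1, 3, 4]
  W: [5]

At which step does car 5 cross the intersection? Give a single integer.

Step 1 [NS]: N:car2-GO,E:wait,S:car1-GO,W:wait | queues: N=1 E=0 S=2 W=1
Step 2 [NS]: N:car6-GO,E:wait,S:car3-GO,W:wait | queues: N=0 E=0 S=1 W=1
Step 3 [NS]: N:empty,E:wait,S:car4-GO,W:wait | queues: N=0 E=0 S=0 W=1
Step 4 [NS]: N:empty,E:wait,S:empty,W:wait | queues: N=0 E=0 S=0 W=1
Step 5 [EW]: N:wait,E:empty,S:wait,W:car5-GO | queues: N=0 E=0 S=0 W=0
Car 5 crosses at step 5

5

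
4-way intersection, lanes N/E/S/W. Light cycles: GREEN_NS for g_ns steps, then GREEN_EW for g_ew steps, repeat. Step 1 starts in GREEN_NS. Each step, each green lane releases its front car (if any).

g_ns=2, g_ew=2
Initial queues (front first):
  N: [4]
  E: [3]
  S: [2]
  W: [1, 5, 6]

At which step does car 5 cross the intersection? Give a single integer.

Step 1 [NS]: N:car4-GO,E:wait,S:car2-GO,W:wait | queues: N=0 E=1 S=0 W=3
Step 2 [NS]: N:empty,E:wait,S:empty,W:wait | queues: N=0 E=1 S=0 W=3
Step 3 [EW]: N:wait,E:car3-GO,S:wait,W:car1-GO | queues: N=0 E=0 S=0 W=2
Step 4 [EW]: N:wait,E:empty,S:wait,W:car5-GO | queues: N=0 E=0 S=0 W=1
Step 5 [NS]: N:empty,E:wait,S:empty,W:wait | queues: N=0 E=0 S=0 W=1
Step 6 [NS]: N:empty,E:wait,S:empty,W:wait | queues: N=0 E=0 S=0 W=1
Step 7 [EW]: N:wait,E:empty,S:wait,W:car6-GO | queues: N=0 E=0 S=0 W=0
Car 5 crosses at step 4

4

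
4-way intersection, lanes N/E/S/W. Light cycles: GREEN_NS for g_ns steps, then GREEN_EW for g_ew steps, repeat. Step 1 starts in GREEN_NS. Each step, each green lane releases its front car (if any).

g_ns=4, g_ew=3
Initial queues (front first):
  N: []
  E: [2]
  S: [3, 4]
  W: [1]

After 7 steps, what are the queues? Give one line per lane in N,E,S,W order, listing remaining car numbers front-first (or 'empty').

Step 1 [NS]: N:empty,E:wait,S:car3-GO,W:wait | queues: N=0 E=1 S=1 W=1
Step 2 [NS]: N:empty,E:wait,S:car4-GO,W:wait | queues: N=0 E=1 S=0 W=1
Step 3 [NS]: N:empty,E:wait,S:empty,W:wait | queues: N=0 E=1 S=0 W=1
Step 4 [NS]: N:empty,E:wait,S:empty,W:wait | queues: N=0 E=1 S=0 W=1
Step 5 [EW]: N:wait,E:car2-GO,S:wait,W:car1-GO | queues: N=0 E=0 S=0 W=0

N: empty
E: empty
S: empty
W: empty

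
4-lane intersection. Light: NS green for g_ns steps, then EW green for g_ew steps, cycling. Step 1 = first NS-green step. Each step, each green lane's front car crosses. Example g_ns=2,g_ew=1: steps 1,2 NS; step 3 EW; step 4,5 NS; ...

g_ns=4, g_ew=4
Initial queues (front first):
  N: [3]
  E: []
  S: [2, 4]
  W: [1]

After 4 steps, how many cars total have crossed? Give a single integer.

Step 1 [NS]: N:car3-GO,E:wait,S:car2-GO,W:wait | queues: N=0 E=0 S=1 W=1
Step 2 [NS]: N:empty,E:wait,S:car4-GO,W:wait | queues: N=0 E=0 S=0 W=1
Step 3 [NS]: N:empty,E:wait,S:empty,W:wait | queues: N=0 E=0 S=0 W=1
Step 4 [NS]: N:empty,E:wait,S:empty,W:wait | queues: N=0 E=0 S=0 W=1
Cars crossed by step 4: 3

Answer: 3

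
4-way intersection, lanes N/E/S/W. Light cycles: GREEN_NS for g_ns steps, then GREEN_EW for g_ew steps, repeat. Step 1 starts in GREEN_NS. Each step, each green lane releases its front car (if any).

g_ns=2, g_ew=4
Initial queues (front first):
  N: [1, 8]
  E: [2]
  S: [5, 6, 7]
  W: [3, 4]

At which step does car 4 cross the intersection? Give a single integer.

Step 1 [NS]: N:car1-GO,E:wait,S:car5-GO,W:wait | queues: N=1 E=1 S=2 W=2
Step 2 [NS]: N:car8-GO,E:wait,S:car6-GO,W:wait | queues: N=0 E=1 S=1 W=2
Step 3 [EW]: N:wait,E:car2-GO,S:wait,W:car3-GO | queues: N=0 E=0 S=1 W=1
Step 4 [EW]: N:wait,E:empty,S:wait,W:car4-GO | queues: N=0 E=0 S=1 W=0
Step 5 [EW]: N:wait,E:empty,S:wait,W:empty | queues: N=0 E=0 S=1 W=0
Step 6 [EW]: N:wait,E:empty,S:wait,W:empty | queues: N=0 E=0 S=1 W=0
Step 7 [NS]: N:empty,E:wait,S:car7-GO,W:wait | queues: N=0 E=0 S=0 W=0
Car 4 crosses at step 4

4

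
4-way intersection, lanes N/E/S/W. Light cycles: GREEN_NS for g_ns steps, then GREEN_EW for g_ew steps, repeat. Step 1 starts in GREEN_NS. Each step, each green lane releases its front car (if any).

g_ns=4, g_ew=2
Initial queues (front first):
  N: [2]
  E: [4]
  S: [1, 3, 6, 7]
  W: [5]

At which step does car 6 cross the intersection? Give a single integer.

Step 1 [NS]: N:car2-GO,E:wait,S:car1-GO,W:wait | queues: N=0 E=1 S=3 W=1
Step 2 [NS]: N:empty,E:wait,S:car3-GO,W:wait | queues: N=0 E=1 S=2 W=1
Step 3 [NS]: N:empty,E:wait,S:car6-GO,W:wait | queues: N=0 E=1 S=1 W=1
Step 4 [NS]: N:empty,E:wait,S:car7-GO,W:wait | queues: N=0 E=1 S=0 W=1
Step 5 [EW]: N:wait,E:car4-GO,S:wait,W:car5-GO | queues: N=0 E=0 S=0 W=0
Car 6 crosses at step 3

3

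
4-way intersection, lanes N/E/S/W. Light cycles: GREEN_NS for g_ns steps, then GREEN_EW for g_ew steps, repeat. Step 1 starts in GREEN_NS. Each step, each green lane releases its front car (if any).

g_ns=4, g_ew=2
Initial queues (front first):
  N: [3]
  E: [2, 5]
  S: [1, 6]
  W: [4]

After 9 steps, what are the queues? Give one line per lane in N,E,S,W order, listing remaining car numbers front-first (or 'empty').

Step 1 [NS]: N:car3-GO,E:wait,S:car1-GO,W:wait | queues: N=0 E=2 S=1 W=1
Step 2 [NS]: N:empty,E:wait,S:car6-GO,W:wait | queues: N=0 E=2 S=0 W=1
Step 3 [NS]: N:empty,E:wait,S:empty,W:wait | queues: N=0 E=2 S=0 W=1
Step 4 [NS]: N:empty,E:wait,S:empty,W:wait | queues: N=0 E=2 S=0 W=1
Step 5 [EW]: N:wait,E:car2-GO,S:wait,W:car4-GO | queues: N=0 E=1 S=0 W=0
Step 6 [EW]: N:wait,E:car5-GO,S:wait,W:empty | queues: N=0 E=0 S=0 W=0

N: empty
E: empty
S: empty
W: empty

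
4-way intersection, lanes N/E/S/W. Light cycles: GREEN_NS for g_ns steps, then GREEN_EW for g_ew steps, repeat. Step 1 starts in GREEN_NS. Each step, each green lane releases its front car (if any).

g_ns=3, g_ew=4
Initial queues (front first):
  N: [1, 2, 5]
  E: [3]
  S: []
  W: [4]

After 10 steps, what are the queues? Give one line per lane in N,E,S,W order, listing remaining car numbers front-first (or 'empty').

Step 1 [NS]: N:car1-GO,E:wait,S:empty,W:wait | queues: N=2 E=1 S=0 W=1
Step 2 [NS]: N:car2-GO,E:wait,S:empty,W:wait | queues: N=1 E=1 S=0 W=1
Step 3 [NS]: N:car5-GO,E:wait,S:empty,W:wait | queues: N=0 E=1 S=0 W=1
Step 4 [EW]: N:wait,E:car3-GO,S:wait,W:car4-GO | queues: N=0 E=0 S=0 W=0

N: empty
E: empty
S: empty
W: empty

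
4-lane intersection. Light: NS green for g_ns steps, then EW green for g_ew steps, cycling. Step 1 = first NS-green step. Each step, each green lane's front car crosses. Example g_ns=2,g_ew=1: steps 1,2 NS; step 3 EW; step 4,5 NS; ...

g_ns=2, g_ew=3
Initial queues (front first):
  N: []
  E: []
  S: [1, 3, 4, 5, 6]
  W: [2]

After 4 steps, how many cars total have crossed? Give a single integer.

Step 1 [NS]: N:empty,E:wait,S:car1-GO,W:wait | queues: N=0 E=0 S=4 W=1
Step 2 [NS]: N:empty,E:wait,S:car3-GO,W:wait | queues: N=0 E=0 S=3 W=1
Step 3 [EW]: N:wait,E:empty,S:wait,W:car2-GO | queues: N=0 E=0 S=3 W=0
Step 4 [EW]: N:wait,E:empty,S:wait,W:empty | queues: N=0 E=0 S=3 W=0
Cars crossed by step 4: 3

Answer: 3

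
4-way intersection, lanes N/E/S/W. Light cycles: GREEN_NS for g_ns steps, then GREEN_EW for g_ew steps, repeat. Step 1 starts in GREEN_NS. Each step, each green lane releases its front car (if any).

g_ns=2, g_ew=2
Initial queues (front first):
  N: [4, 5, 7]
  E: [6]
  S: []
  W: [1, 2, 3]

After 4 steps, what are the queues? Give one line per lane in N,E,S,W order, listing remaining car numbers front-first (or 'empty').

Step 1 [NS]: N:car4-GO,E:wait,S:empty,W:wait | queues: N=2 E=1 S=0 W=3
Step 2 [NS]: N:car5-GO,E:wait,S:empty,W:wait | queues: N=1 E=1 S=0 W=3
Step 3 [EW]: N:wait,E:car6-GO,S:wait,W:car1-GO | queues: N=1 E=0 S=0 W=2
Step 4 [EW]: N:wait,E:empty,S:wait,W:car2-GO | queues: N=1 E=0 S=0 W=1

N: 7
E: empty
S: empty
W: 3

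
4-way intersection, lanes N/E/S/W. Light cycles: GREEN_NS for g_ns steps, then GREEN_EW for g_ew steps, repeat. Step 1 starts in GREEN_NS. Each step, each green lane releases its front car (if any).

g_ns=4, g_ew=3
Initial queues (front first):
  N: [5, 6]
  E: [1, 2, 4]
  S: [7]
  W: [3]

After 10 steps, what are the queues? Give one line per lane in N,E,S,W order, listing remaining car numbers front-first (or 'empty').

Step 1 [NS]: N:car5-GO,E:wait,S:car7-GO,W:wait | queues: N=1 E=3 S=0 W=1
Step 2 [NS]: N:car6-GO,E:wait,S:empty,W:wait | queues: N=0 E=3 S=0 W=1
Step 3 [NS]: N:empty,E:wait,S:empty,W:wait | queues: N=0 E=3 S=0 W=1
Step 4 [NS]: N:empty,E:wait,S:empty,W:wait | queues: N=0 E=3 S=0 W=1
Step 5 [EW]: N:wait,E:car1-GO,S:wait,W:car3-GO | queues: N=0 E=2 S=0 W=0
Step 6 [EW]: N:wait,E:car2-GO,S:wait,W:empty | queues: N=0 E=1 S=0 W=0
Step 7 [EW]: N:wait,E:car4-GO,S:wait,W:empty | queues: N=0 E=0 S=0 W=0

N: empty
E: empty
S: empty
W: empty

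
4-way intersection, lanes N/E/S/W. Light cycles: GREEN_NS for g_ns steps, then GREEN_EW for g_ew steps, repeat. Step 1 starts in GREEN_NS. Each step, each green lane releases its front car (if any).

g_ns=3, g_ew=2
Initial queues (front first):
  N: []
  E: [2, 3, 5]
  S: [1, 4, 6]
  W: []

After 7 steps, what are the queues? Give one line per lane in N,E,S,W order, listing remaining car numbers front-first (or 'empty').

Step 1 [NS]: N:empty,E:wait,S:car1-GO,W:wait | queues: N=0 E=3 S=2 W=0
Step 2 [NS]: N:empty,E:wait,S:car4-GO,W:wait | queues: N=0 E=3 S=1 W=0
Step 3 [NS]: N:empty,E:wait,S:car6-GO,W:wait | queues: N=0 E=3 S=0 W=0
Step 4 [EW]: N:wait,E:car2-GO,S:wait,W:empty | queues: N=0 E=2 S=0 W=0
Step 5 [EW]: N:wait,E:car3-GO,S:wait,W:empty | queues: N=0 E=1 S=0 W=0
Step 6 [NS]: N:empty,E:wait,S:empty,W:wait | queues: N=0 E=1 S=0 W=0
Step 7 [NS]: N:empty,E:wait,S:empty,W:wait | queues: N=0 E=1 S=0 W=0

N: empty
E: 5
S: empty
W: empty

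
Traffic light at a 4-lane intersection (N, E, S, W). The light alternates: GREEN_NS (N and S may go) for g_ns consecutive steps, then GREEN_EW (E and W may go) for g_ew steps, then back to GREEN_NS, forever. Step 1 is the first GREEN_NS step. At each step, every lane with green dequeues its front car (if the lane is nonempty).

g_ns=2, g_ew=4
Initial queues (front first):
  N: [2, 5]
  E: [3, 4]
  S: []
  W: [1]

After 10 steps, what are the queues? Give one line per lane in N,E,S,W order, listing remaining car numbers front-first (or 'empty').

Step 1 [NS]: N:car2-GO,E:wait,S:empty,W:wait | queues: N=1 E=2 S=0 W=1
Step 2 [NS]: N:car5-GO,E:wait,S:empty,W:wait | queues: N=0 E=2 S=0 W=1
Step 3 [EW]: N:wait,E:car3-GO,S:wait,W:car1-GO | queues: N=0 E=1 S=0 W=0
Step 4 [EW]: N:wait,E:car4-GO,S:wait,W:empty | queues: N=0 E=0 S=0 W=0

N: empty
E: empty
S: empty
W: empty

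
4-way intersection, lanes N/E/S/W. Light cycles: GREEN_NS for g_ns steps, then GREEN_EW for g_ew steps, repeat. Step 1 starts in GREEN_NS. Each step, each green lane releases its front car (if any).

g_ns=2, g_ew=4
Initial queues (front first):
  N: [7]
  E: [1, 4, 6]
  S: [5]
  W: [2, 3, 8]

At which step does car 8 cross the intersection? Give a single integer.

Step 1 [NS]: N:car7-GO,E:wait,S:car5-GO,W:wait | queues: N=0 E=3 S=0 W=3
Step 2 [NS]: N:empty,E:wait,S:empty,W:wait | queues: N=0 E=3 S=0 W=3
Step 3 [EW]: N:wait,E:car1-GO,S:wait,W:car2-GO | queues: N=0 E=2 S=0 W=2
Step 4 [EW]: N:wait,E:car4-GO,S:wait,W:car3-GO | queues: N=0 E=1 S=0 W=1
Step 5 [EW]: N:wait,E:car6-GO,S:wait,W:car8-GO | queues: N=0 E=0 S=0 W=0
Car 8 crosses at step 5

5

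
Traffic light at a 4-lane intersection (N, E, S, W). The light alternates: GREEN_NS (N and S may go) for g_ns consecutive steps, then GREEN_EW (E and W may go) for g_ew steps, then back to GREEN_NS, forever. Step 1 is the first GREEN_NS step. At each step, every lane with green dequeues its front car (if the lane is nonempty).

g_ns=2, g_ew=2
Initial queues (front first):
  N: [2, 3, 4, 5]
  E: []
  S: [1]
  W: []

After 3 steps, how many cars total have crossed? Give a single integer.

Answer: 3

Derivation:
Step 1 [NS]: N:car2-GO,E:wait,S:car1-GO,W:wait | queues: N=3 E=0 S=0 W=0
Step 2 [NS]: N:car3-GO,E:wait,S:empty,W:wait | queues: N=2 E=0 S=0 W=0
Step 3 [EW]: N:wait,E:empty,S:wait,W:empty | queues: N=2 E=0 S=0 W=0
Cars crossed by step 3: 3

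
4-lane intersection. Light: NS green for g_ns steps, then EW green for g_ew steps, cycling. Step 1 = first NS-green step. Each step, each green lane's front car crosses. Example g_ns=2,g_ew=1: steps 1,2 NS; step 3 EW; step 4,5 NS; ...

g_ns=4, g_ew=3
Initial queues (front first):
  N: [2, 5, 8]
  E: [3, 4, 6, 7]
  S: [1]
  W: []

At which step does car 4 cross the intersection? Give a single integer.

Step 1 [NS]: N:car2-GO,E:wait,S:car1-GO,W:wait | queues: N=2 E=4 S=0 W=0
Step 2 [NS]: N:car5-GO,E:wait,S:empty,W:wait | queues: N=1 E=4 S=0 W=0
Step 3 [NS]: N:car8-GO,E:wait,S:empty,W:wait | queues: N=0 E=4 S=0 W=0
Step 4 [NS]: N:empty,E:wait,S:empty,W:wait | queues: N=0 E=4 S=0 W=0
Step 5 [EW]: N:wait,E:car3-GO,S:wait,W:empty | queues: N=0 E=3 S=0 W=0
Step 6 [EW]: N:wait,E:car4-GO,S:wait,W:empty | queues: N=0 E=2 S=0 W=0
Step 7 [EW]: N:wait,E:car6-GO,S:wait,W:empty | queues: N=0 E=1 S=0 W=0
Step 8 [NS]: N:empty,E:wait,S:empty,W:wait | queues: N=0 E=1 S=0 W=0
Step 9 [NS]: N:empty,E:wait,S:empty,W:wait | queues: N=0 E=1 S=0 W=0
Step 10 [NS]: N:empty,E:wait,S:empty,W:wait | queues: N=0 E=1 S=0 W=0
Step 11 [NS]: N:empty,E:wait,S:empty,W:wait | queues: N=0 E=1 S=0 W=0
Step 12 [EW]: N:wait,E:car7-GO,S:wait,W:empty | queues: N=0 E=0 S=0 W=0
Car 4 crosses at step 6

6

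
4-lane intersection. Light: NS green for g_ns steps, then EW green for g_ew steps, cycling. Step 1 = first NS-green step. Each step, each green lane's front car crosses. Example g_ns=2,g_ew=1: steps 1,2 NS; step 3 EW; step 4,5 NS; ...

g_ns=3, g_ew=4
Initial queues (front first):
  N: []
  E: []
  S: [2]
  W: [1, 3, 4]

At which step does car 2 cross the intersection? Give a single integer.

Step 1 [NS]: N:empty,E:wait,S:car2-GO,W:wait | queues: N=0 E=0 S=0 W=3
Step 2 [NS]: N:empty,E:wait,S:empty,W:wait | queues: N=0 E=0 S=0 W=3
Step 3 [NS]: N:empty,E:wait,S:empty,W:wait | queues: N=0 E=0 S=0 W=3
Step 4 [EW]: N:wait,E:empty,S:wait,W:car1-GO | queues: N=0 E=0 S=0 W=2
Step 5 [EW]: N:wait,E:empty,S:wait,W:car3-GO | queues: N=0 E=0 S=0 W=1
Step 6 [EW]: N:wait,E:empty,S:wait,W:car4-GO | queues: N=0 E=0 S=0 W=0
Car 2 crosses at step 1

1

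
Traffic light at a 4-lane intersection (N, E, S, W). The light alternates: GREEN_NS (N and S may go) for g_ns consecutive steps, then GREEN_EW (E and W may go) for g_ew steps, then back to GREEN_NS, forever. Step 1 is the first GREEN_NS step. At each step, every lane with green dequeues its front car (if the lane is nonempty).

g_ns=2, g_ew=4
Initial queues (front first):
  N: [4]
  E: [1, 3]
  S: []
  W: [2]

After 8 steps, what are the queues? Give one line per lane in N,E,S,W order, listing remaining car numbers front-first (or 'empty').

Step 1 [NS]: N:car4-GO,E:wait,S:empty,W:wait | queues: N=0 E=2 S=0 W=1
Step 2 [NS]: N:empty,E:wait,S:empty,W:wait | queues: N=0 E=2 S=0 W=1
Step 3 [EW]: N:wait,E:car1-GO,S:wait,W:car2-GO | queues: N=0 E=1 S=0 W=0
Step 4 [EW]: N:wait,E:car3-GO,S:wait,W:empty | queues: N=0 E=0 S=0 W=0

N: empty
E: empty
S: empty
W: empty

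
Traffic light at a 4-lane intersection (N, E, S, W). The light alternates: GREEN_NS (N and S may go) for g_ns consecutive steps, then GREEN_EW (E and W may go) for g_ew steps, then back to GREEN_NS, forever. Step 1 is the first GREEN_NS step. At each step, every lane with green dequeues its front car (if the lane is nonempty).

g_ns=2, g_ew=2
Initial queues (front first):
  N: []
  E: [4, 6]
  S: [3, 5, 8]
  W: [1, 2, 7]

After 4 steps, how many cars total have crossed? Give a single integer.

Answer: 6

Derivation:
Step 1 [NS]: N:empty,E:wait,S:car3-GO,W:wait | queues: N=0 E=2 S=2 W=3
Step 2 [NS]: N:empty,E:wait,S:car5-GO,W:wait | queues: N=0 E=2 S=1 W=3
Step 3 [EW]: N:wait,E:car4-GO,S:wait,W:car1-GO | queues: N=0 E=1 S=1 W=2
Step 4 [EW]: N:wait,E:car6-GO,S:wait,W:car2-GO | queues: N=0 E=0 S=1 W=1
Cars crossed by step 4: 6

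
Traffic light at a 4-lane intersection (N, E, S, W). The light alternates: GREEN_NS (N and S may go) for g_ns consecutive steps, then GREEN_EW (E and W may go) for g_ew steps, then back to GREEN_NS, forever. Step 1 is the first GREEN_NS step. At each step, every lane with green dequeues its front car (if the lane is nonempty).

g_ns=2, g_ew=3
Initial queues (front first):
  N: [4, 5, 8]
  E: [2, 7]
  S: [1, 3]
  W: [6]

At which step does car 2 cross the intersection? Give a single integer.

Step 1 [NS]: N:car4-GO,E:wait,S:car1-GO,W:wait | queues: N=2 E=2 S=1 W=1
Step 2 [NS]: N:car5-GO,E:wait,S:car3-GO,W:wait | queues: N=1 E=2 S=0 W=1
Step 3 [EW]: N:wait,E:car2-GO,S:wait,W:car6-GO | queues: N=1 E=1 S=0 W=0
Step 4 [EW]: N:wait,E:car7-GO,S:wait,W:empty | queues: N=1 E=0 S=0 W=0
Step 5 [EW]: N:wait,E:empty,S:wait,W:empty | queues: N=1 E=0 S=0 W=0
Step 6 [NS]: N:car8-GO,E:wait,S:empty,W:wait | queues: N=0 E=0 S=0 W=0
Car 2 crosses at step 3

3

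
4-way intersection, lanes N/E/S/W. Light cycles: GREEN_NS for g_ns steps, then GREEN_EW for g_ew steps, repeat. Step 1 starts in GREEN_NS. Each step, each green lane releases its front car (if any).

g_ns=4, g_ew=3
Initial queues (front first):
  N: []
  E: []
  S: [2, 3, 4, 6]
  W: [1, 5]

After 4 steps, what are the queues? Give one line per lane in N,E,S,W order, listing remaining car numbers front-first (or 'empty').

Step 1 [NS]: N:empty,E:wait,S:car2-GO,W:wait | queues: N=0 E=0 S=3 W=2
Step 2 [NS]: N:empty,E:wait,S:car3-GO,W:wait | queues: N=0 E=0 S=2 W=2
Step 3 [NS]: N:empty,E:wait,S:car4-GO,W:wait | queues: N=0 E=0 S=1 W=2
Step 4 [NS]: N:empty,E:wait,S:car6-GO,W:wait | queues: N=0 E=0 S=0 W=2

N: empty
E: empty
S: empty
W: 1 5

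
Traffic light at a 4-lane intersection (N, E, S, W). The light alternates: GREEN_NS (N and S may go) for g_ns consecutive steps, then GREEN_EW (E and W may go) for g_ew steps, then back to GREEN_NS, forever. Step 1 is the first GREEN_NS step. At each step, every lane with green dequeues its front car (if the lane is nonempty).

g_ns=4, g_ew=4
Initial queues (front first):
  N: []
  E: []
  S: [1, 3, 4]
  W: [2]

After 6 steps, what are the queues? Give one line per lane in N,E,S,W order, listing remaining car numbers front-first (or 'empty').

Step 1 [NS]: N:empty,E:wait,S:car1-GO,W:wait | queues: N=0 E=0 S=2 W=1
Step 2 [NS]: N:empty,E:wait,S:car3-GO,W:wait | queues: N=0 E=0 S=1 W=1
Step 3 [NS]: N:empty,E:wait,S:car4-GO,W:wait | queues: N=0 E=0 S=0 W=1
Step 4 [NS]: N:empty,E:wait,S:empty,W:wait | queues: N=0 E=0 S=0 W=1
Step 5 [EW]: N:wait,E:empty,S:wait,W:car2-GO | queues: N=0 E=0 S=0 W=0

N: empty
E: empty
S: empty
W: empty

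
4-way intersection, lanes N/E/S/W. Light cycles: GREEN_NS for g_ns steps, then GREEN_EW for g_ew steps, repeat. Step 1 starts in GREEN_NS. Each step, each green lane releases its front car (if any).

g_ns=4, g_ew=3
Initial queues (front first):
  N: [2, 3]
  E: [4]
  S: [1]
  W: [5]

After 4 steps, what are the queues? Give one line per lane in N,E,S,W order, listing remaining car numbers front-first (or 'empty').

Step 1 [NS]: N:car2-GO,E:wait,S:car1-GO,W:wait | queues: N=1 E=1 S=0 W=1
Step 2 [NS]: N:car3-GO,E:wait,S:empty,W:wait | queues: N=0 E=1 S=0 W=1
Step 3 [NS]: N:empty,E:wait,S:empty,W:wait | queues: N=0 E=1 S=0 W=1
Step 4 [NS]: N:empty,E:wait,S:empty,W:wait | queues: N=0 E=1 S=0 W=1

N: empty
E: 4
S: empty
W: 5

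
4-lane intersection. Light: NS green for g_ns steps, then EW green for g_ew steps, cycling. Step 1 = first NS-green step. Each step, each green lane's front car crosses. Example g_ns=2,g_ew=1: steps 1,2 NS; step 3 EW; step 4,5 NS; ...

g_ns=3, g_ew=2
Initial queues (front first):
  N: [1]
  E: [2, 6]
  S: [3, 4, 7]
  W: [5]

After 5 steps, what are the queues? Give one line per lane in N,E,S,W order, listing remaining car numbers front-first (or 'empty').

Step 1 [NS]: N:car1-GO,E:wait,S:car3-GO,W:wait | queues: N=0 E=2 S=2 W=1
Step 2 [NS]: N:empty,E:wait,S:car4-GO,W:wait | queues: N=0 E=2 S=1 W=1
Step 3 [NS]: N:empty,E:wait,S:car7-GO,W:wait | queues: N=0 E=2 S=0 W=1
Step 4 [EW]: N:wait,E:car2-GO,S:wait,W:car5-GO | queues: N=0 E=1 S=0 W=0
Step 5 [EW]: N:wait,E:car6-GO,S:wait,W:empty | queues: N=0 E=0 S=0 W=0

N: empty
E: empty
S: empty
W: empty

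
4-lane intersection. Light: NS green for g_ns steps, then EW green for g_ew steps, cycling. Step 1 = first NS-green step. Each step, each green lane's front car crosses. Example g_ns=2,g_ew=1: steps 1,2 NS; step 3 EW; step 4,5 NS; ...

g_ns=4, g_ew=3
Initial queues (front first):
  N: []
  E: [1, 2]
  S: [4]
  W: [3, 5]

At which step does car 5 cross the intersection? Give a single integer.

Step 1 [NS]: N:empty,E:wait,S:car4-GO,W:wait | queues: N=0 E=2 S=0 W=2
Step 2 [NS]: N:empty,E:wait,S:empty,W:wait | queues: N=0 E=2 S=0 W=2
Step 3 [NS]: N:empty,E:wait,S:empty,W:wait | queues: N=0 E=2 S=0 W=2
Step 4 [NS]: N:empty,E:wait,S:empty,W:wait | queues: N=0 E=2 S=0 W=2
Step 5 [EW]: N:wait,E:car1-GO,S:wait,W:car3-GO | queues: N=0 E=1 S=0 W=1
Step 6 [EW]: N:wait,E:car2-GO,S:wait,W:car5-GO | queues: N=0 E=0 S=0 W=0
Car 5 crosses at step 6

6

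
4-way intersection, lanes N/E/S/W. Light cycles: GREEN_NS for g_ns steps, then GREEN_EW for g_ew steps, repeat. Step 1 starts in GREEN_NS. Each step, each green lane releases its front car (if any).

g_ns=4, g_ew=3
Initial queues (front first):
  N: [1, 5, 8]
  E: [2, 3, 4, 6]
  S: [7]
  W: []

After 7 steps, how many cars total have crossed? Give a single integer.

Answer: 7

Derivation:
Step 1 [NS]: N:car1-GO,E:wait,S:car7-GO,W:wait | queues: N=2 E=4 S=0 W=0
Step 2 [NS]: N:car5-GO,E:wait,S:empty,W:wait | queues: N=1 E=4 S=0 W=0
Step 3 [NS]: N:car8-GO,E:wait,S:empty,W:wait | queues: N=0 E=4 S=0 W=0
Step 4 [NS]: N:empty,E:wait,S:empty,W:wait | queues: N=0 E=4 S=0 W=0
Step 5 [EW]: N:wait,E:car2-GO,S:wait,W:empty | queues: N=0 E=3 S=0 W=0
Step 6 [EW]: N:wait,E:car3-GO,S:wait,W:empty | queues: N=0 E=2 S=0 W=0
Step 7 [EW]: N:wait,E:car4-GO,S:wait,W:empty | queues: N=0 E=1 S=0 W=0
Cars crossed by step 7: 7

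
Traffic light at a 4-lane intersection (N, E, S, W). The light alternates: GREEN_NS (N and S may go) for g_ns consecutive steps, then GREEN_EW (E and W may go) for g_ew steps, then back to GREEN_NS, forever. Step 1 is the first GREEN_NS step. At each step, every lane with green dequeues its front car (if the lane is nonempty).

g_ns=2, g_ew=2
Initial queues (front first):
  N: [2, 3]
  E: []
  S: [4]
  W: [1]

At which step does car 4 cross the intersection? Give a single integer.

Step 1 [NS]: N:car2-GO,E:wait,S:car4-GO,W:wait | queues: N=1 E=0 S=0 W=1
Step 2 [NS]: N:car3-GO,E:wait,S:empty,W:wait | queues: N=0 E=0 S=0 W=1
Step 3 [EW]: N:wait,E:empty,S:wait,W:car1-GO | queues: N=0 E=0 S=0 W=0
Car 4 crosses at step 1

1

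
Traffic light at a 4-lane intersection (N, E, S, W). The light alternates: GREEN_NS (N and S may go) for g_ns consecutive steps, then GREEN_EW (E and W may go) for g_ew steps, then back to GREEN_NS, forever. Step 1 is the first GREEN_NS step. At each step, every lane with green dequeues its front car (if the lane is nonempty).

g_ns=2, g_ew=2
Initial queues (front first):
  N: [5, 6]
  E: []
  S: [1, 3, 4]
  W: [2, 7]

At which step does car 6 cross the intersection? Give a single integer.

Step 1 [NS]: N:car5-GO,E:wait,S:car1-GO,W:wait | queues: N=1 E=0 S=2 W=2
Step 2 [NS]: N:car6-GO,E:wait,S:car3-GO,W:wait | queues: N=0 E=0 S=1 W=2
Step 3 [EW]: N:wait,E:empty,S:wait,W:car2-GO | queues: N=0 E=0 S=1 W=1
Step 4 [EW]: N:wait,E:empty,S:wait,W:car7-GO | queues: N=0 E=0 S=1 W=0
Step 5 [NS]: N:empty,E:wait,S:car4-GO,W:wait | queues: N=0 E=0 S=0 W=0
Car 6 crosses at step 2

2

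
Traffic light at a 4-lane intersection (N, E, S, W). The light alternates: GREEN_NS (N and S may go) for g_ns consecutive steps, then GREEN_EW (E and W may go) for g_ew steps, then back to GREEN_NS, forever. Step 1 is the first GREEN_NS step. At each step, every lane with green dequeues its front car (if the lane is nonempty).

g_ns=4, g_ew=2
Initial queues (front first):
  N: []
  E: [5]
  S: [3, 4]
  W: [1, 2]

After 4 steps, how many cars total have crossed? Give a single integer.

Answer: 2

Derivation:
Step 1 [NS]: N:empty,E:wait,S:car3-GO,W:wait | queues: N=0 E=1 S=1 W=2
Step 2 [NS]: N:empty,E:wait,S:car4-GO,W:wait | queues: N=0 E=1 S=0 W=2
Step 3 [NS]: N:empty,E:wait,S:empty,W:wait | queues: N=0 E=1 S=0 W=2
Step 4 [NS]: N:empty,E:wait,S:empty,W:wait | queues: N=0 E=1 S=0 W=2
Cars crossed by step 4: 2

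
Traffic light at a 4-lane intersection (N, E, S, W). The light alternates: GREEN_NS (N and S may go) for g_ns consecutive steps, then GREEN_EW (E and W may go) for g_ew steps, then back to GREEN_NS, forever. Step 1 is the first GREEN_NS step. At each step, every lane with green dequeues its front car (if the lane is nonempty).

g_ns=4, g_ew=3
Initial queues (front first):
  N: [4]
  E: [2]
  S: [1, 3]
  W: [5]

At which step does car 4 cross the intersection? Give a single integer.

Step 1 [NS]: N:car4-GO,E:wait,S:car1-GO,W:wait | queues: N=0 E=1 S=1 W=1
Step 2 [NS]: N:empty,E:wait,S:car3-GO,W:wait | queues: N=0 E=1 S=0 W=1
Step 3 [NS]: N:empty,E:wait,S:empty,W:wait | queues: N=0 E=1 S=0 W=1
Step 4 [NS]: N:empty,E:wait,S:empty,W:wait | queues: N=0 E=1 S=0 W=1
Step 5 [EW]: N:wait,E:car2-GO,S:wait,W:car5-GO | queues: N=0 E=0 S=0 W=0
Car 4 crosses at step 1

1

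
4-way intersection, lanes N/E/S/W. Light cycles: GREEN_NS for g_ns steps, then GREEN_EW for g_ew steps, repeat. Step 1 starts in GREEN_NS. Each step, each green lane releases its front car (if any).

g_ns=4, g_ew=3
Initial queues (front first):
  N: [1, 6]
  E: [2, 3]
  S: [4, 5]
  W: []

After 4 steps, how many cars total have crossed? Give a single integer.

Answer: 4

Derivation:
Step 1 [NS]: N:car1-GO,E:wait,S:car4-GO,W:wait | queues: N=1 E=2 S=1 W=0
Step 2 [NS]: N:car6-GO,E:wait,S:car5-GO,W:wait | queues: N=0 E=2 S=0 W=0
Step 3 [NS]: N:empty,E:wait,S:empty,W:wait | queues: N=0 E=2 S=0 W=0
Step 4 [NS]: N:empty,E:wait,S:empty,W:wait | queues: N=0 E=2 S=0 W=0
Cars crossed by step 4: 4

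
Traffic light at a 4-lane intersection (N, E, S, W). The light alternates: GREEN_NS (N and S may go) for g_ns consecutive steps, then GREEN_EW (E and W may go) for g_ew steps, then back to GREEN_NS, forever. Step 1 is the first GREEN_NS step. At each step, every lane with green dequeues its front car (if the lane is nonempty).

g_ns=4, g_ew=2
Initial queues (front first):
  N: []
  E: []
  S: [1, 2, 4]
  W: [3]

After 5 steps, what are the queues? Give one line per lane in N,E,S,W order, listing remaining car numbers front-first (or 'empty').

Step 1 [NS]: N:empty,E:wait,S:car1-GO,W:wait | queues: N=0 E=0 S=2 W=1
Step 2 [NS]: N:empty,E:wait,S:car2-GO,W:wait | queues: N=0 E=0 S=1 W=1
Step 3 [NS]: N:empty,E:wait,S:car4-GO,W:wait | queues: N=0 E=0 S=0 W=1
Step 4 [NS]: N:empty,E:wait,S:empty,W:wait | queues: N=0 E=0 S=0 W=1
Step 5 [EW]: N:wait,E:empty,S:wait,W:car3-GO | queues: N=0 E=0 S=0 W=0

N: empty
E: empty
S: empty
W: empty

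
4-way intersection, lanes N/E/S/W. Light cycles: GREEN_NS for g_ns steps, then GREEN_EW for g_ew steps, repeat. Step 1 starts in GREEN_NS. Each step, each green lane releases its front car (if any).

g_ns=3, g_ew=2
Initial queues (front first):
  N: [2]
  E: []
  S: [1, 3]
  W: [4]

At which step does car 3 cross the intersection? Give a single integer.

Step 1 [NS]: N:car2-GO,E:wait,S:car1-GO,W:wait | queues: N=0 E=0 S=1 W=1
Step 2 [NS]: N:empty,E:wait,S:car3-GO,W:wait | queues: N=0 E=0 S=0 W=1
Step 3 [NS]: N:empty,E:wait,S:empty,W:wait | queues: N=0 E=0 S=0 W=1
Step 4 [EW]: N:wait,E:empty,S:wait,W:car4-GO | queues: N=0 E=0 S=0 W=0
Car 3 crosses at step 2

2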